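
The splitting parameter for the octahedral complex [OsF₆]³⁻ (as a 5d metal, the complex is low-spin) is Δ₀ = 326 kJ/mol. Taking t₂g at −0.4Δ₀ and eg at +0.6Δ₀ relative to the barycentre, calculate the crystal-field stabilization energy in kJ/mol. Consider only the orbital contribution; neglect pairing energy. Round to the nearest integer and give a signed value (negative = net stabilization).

Each F⁻ contributes -1; 6 × (-1) = -6. With overall charge -3, Os is in the +3 oxidation state.
Os sits in group 8; removing 3 electrons leaves Os³⁺ with 8 − 3 = 5 d electrons.
Electron filling gives t₂g⁵ eg⁰.
Orbital CFSE = 5(-0.4) + 0(0.6) = -2.0Δ₀ = -2.0 × 326 = -652 kJ/mol.

-652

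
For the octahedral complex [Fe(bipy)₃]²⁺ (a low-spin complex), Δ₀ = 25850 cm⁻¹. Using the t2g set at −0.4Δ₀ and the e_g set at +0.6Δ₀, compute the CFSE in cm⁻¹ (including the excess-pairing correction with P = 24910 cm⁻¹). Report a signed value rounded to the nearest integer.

bipy is neutral, so the +2 overall charge sits on Fe: oxidation state +2.
Fe is in group 8, so Fe²⁺ is d⁶ (8 − 2 = 6).
The d⁶ electrons fill as t2g^6 e_g^0.
The orbital stabilization is -2.4Δ₀ = -2.4 × 25850 = -62040 cm⁻¹.
Relative to high-spin t2g^4 e_g^2 (1 paired), the low-spin configuration has 2 additional pairs, contributing +2 × 24910 = +49820 cm⁻¹.
Combining: -62040 + 49820 = -12220 cm⁻¹.

-12220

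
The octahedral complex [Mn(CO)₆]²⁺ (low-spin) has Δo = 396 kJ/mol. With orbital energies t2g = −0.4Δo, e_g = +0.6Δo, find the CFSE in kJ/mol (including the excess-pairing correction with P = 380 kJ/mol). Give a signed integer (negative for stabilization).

CO is neutral, so the +2 overall charge sits on Mn: oxidation state +2.
Group 7 minus oxidation state +2 gives a d⁵ configuration for Mn²⁺.
The d⁵ electrons fill as t2g^5 e_g^0.
Orbital CFSE = 5(-0.4) + 0(0.6) = -2.0Δo = -2.0 × 396 = -792 kJ/mol.
Relative to high-spin t2g^3 e_g^2 (0 paired), the low-spin configuration has 2 additional pairs, contributing +2 × 380 = +760 kJ/mol.
Overall CFSE = -792 + 760 = -32 kJ/mol.

-32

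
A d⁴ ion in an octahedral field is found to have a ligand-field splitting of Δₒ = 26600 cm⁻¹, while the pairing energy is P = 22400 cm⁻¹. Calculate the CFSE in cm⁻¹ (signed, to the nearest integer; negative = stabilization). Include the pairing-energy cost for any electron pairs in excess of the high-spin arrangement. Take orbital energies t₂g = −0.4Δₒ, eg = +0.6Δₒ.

-20160

Δₒ > P, so pairing is preferred: the ground state is low-spin.
Configuration: t₂g⁴ eg⁰.
Orbital CFSE = -1.6Δₒ = -1.6 × 26600 = -42560 cm⁻¹.
Excess pairs vs high-spin: 1 − 0 = 1; pairing cost = +22400 cm⁻¹.
Net CFSE = -42560 + 22400 = -20160 cm⁻¹.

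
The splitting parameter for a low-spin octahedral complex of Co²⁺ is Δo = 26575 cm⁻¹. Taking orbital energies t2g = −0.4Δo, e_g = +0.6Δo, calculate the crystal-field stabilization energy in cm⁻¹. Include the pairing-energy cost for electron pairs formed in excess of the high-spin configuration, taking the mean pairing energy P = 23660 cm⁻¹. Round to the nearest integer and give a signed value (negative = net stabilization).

-24175

Co is in group 9, so Co²⁺ is d⁷ (9 − 2 = 7).
The d⁷ electrons fill as t2g^6 e_g^1.
Orbital CFSE = 6(-0.4) + 1(0.6) = -1.8Δo = -1.8 × 26575 = -47835 cm⁻¹.
High-spin d⁷ would be t2g^5 e_g^2 with 2 pairs; low-spin has 3, so 1 excess pair costs +1P = +23660 cm⁻¹.
Net CFSE = -47835 + 23660 = -24175 cm⁻¹.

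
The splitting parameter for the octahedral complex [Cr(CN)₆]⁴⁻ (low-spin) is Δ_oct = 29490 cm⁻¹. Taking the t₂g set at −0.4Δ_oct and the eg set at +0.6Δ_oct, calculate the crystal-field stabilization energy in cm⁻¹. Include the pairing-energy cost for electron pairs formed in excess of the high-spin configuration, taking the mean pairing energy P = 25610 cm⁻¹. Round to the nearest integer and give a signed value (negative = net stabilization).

Each CN⁻ contributes -1; 6 × (-1) = -6. With overall charge -4, Cr is in the +2 oxidation state.
Cr sits in group 6; removing 2 electrons leaves Cr²⁺ with 6 − 2 = 4 d electrons.
Electron filling gives t₂g⁴ eg⁰.
CFSE(orbital) = 4×(-0.4Δ_oct) + 0×(0.6Δ_oct) = -1.6Δ_oct; with Δ_oct = 29490 cm⁻¹ that is -47184 cm⁻¹.
Relative to high-spin t₂g³ eg¹ (0 paired), the low-spin configuration has 1 additional pair, contributing +1 × 25610 = +25610 cm⁻¹.
Overall CFSE = -47184 + 25610 = -21574 cm⁻¹.

-21574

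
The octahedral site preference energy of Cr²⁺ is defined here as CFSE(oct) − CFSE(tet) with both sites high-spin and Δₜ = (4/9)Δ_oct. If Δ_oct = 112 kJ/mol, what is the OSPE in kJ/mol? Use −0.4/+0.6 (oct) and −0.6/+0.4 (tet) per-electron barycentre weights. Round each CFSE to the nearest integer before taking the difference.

Cr is in group 6, so Cr²⁺ is d⁴ (6 − 2 = 4).
Octahedral high-spin t₂g³ eg¹: CFSE = -0.6 × 112 = -67 kJ/mol.
In a tetrahedral site the filling is e² t₂²: CFSE(tet) = -0.4Δₜ = -0.4 × (4/9)(112) = -20 kJ/mol.
OSPE = -67 − (-20) = -47 kJ/mol.

-47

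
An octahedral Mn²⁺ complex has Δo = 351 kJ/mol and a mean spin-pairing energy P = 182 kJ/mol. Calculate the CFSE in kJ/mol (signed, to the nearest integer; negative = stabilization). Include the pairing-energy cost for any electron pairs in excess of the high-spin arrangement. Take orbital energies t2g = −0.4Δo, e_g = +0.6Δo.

Group 7 minus oxidation state +2 gives a d⁵ configuration for Mn²⁺.
Δo > P, so pairing is preferred: the ground state is low-spin.
That gives t2g^5 e_g^0.
Orbital CFSE = -2.0Δo = -2.0 × 351 = -702 kJ/mol.
Excess pairs vs high-spin: 2 − 0 = 2; pairing cost = +364 kJ/mol.
Net CFSE = -702 + 364 = -338 kJ/mol.

-338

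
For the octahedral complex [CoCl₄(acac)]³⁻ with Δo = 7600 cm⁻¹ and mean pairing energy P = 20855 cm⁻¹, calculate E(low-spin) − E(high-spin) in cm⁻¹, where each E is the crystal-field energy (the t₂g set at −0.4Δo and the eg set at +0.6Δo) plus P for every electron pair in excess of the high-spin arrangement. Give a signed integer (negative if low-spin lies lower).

Ligand charges: 4×(-1) from Cl⁻ and 1×(-1) from acac⁻ sum to -5; with overall charge -3, Co is +2.
Co²⁺: group 9, so d-count = 9 − 2 = 7.
High-spin: t₂g⁵ eg², CFSE = -0.8Δo = -6080 cm⁻¹.
Low-spin: t₂g⁶ eg¹, orbital CFSE = -1.8Δo = -13680 cm⁻¹; plus 1 excess pair × P = +20855 cm⁻¹; total 7175 cm⁻¹.
E(LS) − E(HS) = 7175 − (-6080) = 13255 cm⁻¹.

13255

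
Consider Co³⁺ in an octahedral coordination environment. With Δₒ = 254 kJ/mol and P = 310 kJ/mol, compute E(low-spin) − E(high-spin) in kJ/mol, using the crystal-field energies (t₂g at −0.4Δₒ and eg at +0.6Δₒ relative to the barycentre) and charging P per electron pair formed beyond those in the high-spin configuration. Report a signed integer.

112

Co sits in group 9; removing 3 electrons leaves Co³⁺ with 9 − 3 = 6 d electrons.
High-spin: t₂g⁴ eg², CFSE = -0.4Δₒ = -102 kJ/mol.
Low-spin t₂g⁶ eg⁰ gives -2.4Δₒ = -610 kJ/mol, but forming 2 extra pairs costs 2P = 620 kJ/mol, so E(LS) = -610 + 620 = 10 kJ/mol.
E(LS) − E(HS) = 10 − (-102) = 112 kJ/mol.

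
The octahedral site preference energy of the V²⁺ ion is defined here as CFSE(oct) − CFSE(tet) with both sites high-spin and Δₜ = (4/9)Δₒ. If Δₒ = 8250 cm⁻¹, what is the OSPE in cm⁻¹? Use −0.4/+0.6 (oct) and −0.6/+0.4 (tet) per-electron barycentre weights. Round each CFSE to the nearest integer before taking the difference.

-6967

Group 5 minus oxidation state +2 gives a d³ configuration for V²⁺.
Octahedral high-spin t2g^3 e_g^0: CFSE = -1.2 × 8250 = -9900 cm⁻¹.
Tetrahedral: e^2 t2^1, CFSE = 2(−0.6) + 1(+0.4) = -0.8Δₜ = -0.8 × (4/9) × 8250 = -2933 cm⁻¹.
OSPE = CFSE(oct) − CFSE(tet) = -9900 − (-2933) = -6967 cm⁻¹.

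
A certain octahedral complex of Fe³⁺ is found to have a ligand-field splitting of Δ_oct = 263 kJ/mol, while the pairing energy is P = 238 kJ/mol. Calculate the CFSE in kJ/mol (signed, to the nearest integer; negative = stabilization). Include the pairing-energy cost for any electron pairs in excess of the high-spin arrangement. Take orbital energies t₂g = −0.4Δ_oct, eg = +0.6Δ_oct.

Fe³⁺: group 8, so d-count = 8 − 3 = 5.
Δ_oct > P, so pairing is preferred: the ground state is low-spin.
That gives t₂g⁵ eg⁰.
Orbital CFSE = -2.0Δ_oct = -2.0 × 263 = -526 kJ/mol.
Excess pairs vs high-spin: 2 − 0 = 2; pairing cost = +476 kJ/mol.
Net CFSE = -526 + 476 = -50 kJ/mol.

-50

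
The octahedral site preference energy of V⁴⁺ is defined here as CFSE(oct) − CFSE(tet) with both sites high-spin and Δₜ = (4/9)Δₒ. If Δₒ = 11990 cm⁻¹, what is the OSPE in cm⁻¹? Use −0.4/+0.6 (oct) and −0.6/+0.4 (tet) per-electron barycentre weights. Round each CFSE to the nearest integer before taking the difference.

V⁴⁺: group 5, so d-count = 5 − 4 = 1.
Octahedral high-spin t₂g¹ eg⁰: CFSE = -0.4 × 11990 = -4796 cm⁻¹.
Tetrahedral e¹ t₂⁰ gives -0.6Δₜ = -0.6 × (4/9) × 11990 = -3197 cm⁻¹.
OSPE = -4796 − (-3197) = -1599 cm⁻¹.

-1599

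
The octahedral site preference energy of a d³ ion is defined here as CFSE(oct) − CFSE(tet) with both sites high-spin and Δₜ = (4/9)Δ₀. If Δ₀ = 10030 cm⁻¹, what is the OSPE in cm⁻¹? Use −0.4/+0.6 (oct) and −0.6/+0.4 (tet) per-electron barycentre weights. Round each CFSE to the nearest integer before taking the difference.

Octahedral (high-spin): t₂g³ eg⁰, CFSE = 3(−0.4) + 0(+0.6) = -1.2Δ₀ = -1.2 × 10030 = -12036 cm⁻¹.
Tetrahedral: e² t₂¹, CFSE = 2(−0.6) + 1(+0.4) = -0.8Δₜ = -0.8 × (4/9) × 10030 = -3566 cm⁻¹.
Subtracting, OSPE = -12036 − (-3566) = -8470 cm⁻¹.

-8470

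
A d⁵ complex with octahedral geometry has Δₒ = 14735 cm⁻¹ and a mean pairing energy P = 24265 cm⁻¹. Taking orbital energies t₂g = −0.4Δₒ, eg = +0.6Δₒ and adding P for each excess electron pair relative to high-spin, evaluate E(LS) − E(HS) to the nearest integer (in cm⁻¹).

High-spin: t₂g³ eg², CFSE = 0.0Δₒ = 0 cm⁻¹.
For low-spin the configuration is t₂g⁵ eg⁰: orbital energy -2.0 × 14735 = -29470 cm⁻¹, and 2 additional pairs relative to high-spin add 48530 cm⁻¹, giving 19060 cm⁻¹.
Thus E(LS) − E(HS) = 19060 cm⁻¹.

19060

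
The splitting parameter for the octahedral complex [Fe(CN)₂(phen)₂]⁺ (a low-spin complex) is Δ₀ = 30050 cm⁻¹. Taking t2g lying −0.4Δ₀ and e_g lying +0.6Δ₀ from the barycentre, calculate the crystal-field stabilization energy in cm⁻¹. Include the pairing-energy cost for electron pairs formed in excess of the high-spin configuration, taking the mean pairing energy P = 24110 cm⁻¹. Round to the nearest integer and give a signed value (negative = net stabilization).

-11880

Ligand charges: 2×(-1) from CN⁻ and 2×(+0) from phen sum to -2; with overall charge +1, Fe is +3.
Fe sits in group 8; removing 3 electrons leaves Fe³⁺ with 8 − 3 = 5 d electrons.
The d⁵ electrons fill as t2g^5 e_g^0.
CFSE(orbital) = 5×(-0.4Δ₀) + 0×(0.6Δ₀) = -2.0Δ₀; with Δ₀ = 30050 cm⁻¹ that is -60100 cm⁻¹.
High-spin d⁵ would be t2g^3 e_g^2 with 0 pairs; low-spin has 2, so 2 excess pairs cost +2P = +48220 cm⁻¹.
Net CFSE = -60100 + 48220 = -11880 cm⁻¹.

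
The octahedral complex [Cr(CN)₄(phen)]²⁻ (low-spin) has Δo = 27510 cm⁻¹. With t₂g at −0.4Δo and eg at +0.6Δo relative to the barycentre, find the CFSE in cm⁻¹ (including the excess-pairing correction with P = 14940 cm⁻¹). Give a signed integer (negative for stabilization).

Ligand charges: 4×(-1) from CN⁻ and 1×(+0) from phen sum to -4; with overall charge -2, Cr is +2.
Cr is in group 6, so Cr²⁺ is d⁴ (6 − 2 = 4).
Configuration: t₂g⁴ eg⁰.
The orbital stabilization is -1.6Δo = -1.6 × 27510 = -44016 cm⁻¹.
Pairing penalty: 1 pair vs 0 in the high-spin reference → 1 extra × P = 14940 cm⁻¹.
Combining: -44016 + 14940 = -29076 cm⁻¹.

-29076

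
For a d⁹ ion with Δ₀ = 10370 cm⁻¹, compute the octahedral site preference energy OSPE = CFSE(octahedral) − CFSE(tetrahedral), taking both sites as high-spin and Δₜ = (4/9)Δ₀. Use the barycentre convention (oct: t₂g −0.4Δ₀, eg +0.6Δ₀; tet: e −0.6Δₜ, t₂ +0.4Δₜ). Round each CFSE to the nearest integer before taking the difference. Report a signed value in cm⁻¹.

-4378

In an octahedral site d⁹ (HS) is t₂g⁶ eg³, giving CFSE(oct) = -0.6Δ₀ = -6222 cm⁻¹.
Tetrahedral e⁴ t₂⁵ gives -0.4Δₜ = -0.4 × (4/9) × 10370 = -1844 cm⁻¹.
Subtracting, OSPE = -6222 − (-1844) = -4378 cm⁻¹.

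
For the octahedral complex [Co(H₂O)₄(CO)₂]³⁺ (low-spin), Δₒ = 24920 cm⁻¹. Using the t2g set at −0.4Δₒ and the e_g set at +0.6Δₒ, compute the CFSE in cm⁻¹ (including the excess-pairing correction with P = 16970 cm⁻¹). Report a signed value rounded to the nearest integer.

-25868

Ligand charges: 4×(+0) from H₂O and 2×(+0) from CO sum to +0; with overall charge +3, Co is +3.
Group 9 minus oxidation state +3 gives a d⁶ configuration for Co³⁺.
The d⁶ electrons fill as t2g^6 e_g^0.
Orbital CFSE = 6(-0.4) + 0(0.6) = -2.4Δₒ = -2.4 × 24920 = -59808 cm⁻¹.
High-spin d⁶ would be t2g^4 e_g^2 with 1 pair; low-spin has 3, so 2 excess pairs cost +2P = +33940 cm⁻¹.
Combining: -59808 + 33940 = -25868 cm⁻¹.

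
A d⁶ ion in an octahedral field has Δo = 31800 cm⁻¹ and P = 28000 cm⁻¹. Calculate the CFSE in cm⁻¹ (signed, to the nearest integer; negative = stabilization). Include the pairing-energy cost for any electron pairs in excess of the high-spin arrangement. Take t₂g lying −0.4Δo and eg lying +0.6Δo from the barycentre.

Here Δo > P (31800 > 28000), so the low-spin state is favoured.
Filling d⁶ accordingly: t₂g⁶ eg⁰.
Orbital CFSE = -2.4Δo = -2.4 × 31800 = -76320 cm⁻¹.
Excess pairs vs high-spin: 3 − 1 = 2; pairing cost = +56000 cm⁻¹.
Net CFSE = -76320 + 56000 = -20320 cm⁻¹.

-20320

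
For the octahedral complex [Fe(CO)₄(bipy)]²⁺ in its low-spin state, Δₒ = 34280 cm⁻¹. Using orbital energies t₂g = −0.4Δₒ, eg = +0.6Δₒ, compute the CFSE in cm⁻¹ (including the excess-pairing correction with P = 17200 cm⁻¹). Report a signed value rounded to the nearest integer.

-47872

Ligand charges: 4×(+0) from CO and 1×(+0) from bipy sum to +0; with overall charge +2, Fe is +2.
Fe is in group 8, so Fe²⁺ is d⁶ (8 − 2 = 6).
Configuration: t₂g⁶ eg⁰.
The orbital stabilization is -2.4Δₒ = -2.4 × 34280 = -82272 cm⁻¹.
Pairing penalty: 3 pairs vs 1 in the high-spin reference → 2 extra × P = 34400 cm⁻¹.
Combining: -82272 + 34400 = -47872 cm⁻¹.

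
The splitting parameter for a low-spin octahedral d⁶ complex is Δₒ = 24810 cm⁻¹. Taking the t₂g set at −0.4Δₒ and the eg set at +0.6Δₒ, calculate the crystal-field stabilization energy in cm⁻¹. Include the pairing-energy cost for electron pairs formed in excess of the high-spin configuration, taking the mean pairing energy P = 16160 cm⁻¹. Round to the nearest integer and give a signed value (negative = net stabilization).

-27224

Electron filling gives t₂g⁶ eg⁰.
The orbital stabilization is -2.4Δₒ = -2.4 × 24810 = -59544 cm⁻¹.
Relative to high-spin t₂g⁴ eg² (1 paired), the low-spin configuration has 2 additional pairs, contributing +2 × 16160 = +32320 cm⁻¹.
Net CFSE = -59544 + 32320 = -27224 cm⁻¹.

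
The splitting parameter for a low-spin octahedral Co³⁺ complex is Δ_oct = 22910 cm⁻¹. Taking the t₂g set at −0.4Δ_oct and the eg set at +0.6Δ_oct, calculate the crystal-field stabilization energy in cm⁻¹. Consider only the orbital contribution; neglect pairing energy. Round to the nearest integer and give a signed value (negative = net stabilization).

Co³⁺: group 9, so d-count = 9 − 3 = 6.
Electron filling gives t₂g⁶ eg⁰.
Orbital CFSE = 6(-0.4) + 0(0.6) = -2.4Δ_oct = -2.4 × 22910 = -54984 cm⁻¹.

-54984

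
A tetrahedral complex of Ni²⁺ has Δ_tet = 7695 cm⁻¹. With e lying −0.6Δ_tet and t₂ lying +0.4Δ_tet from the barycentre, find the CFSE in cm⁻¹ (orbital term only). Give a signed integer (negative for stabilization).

-6156

Ni²⁺: group 10, so d-count = 10 − 2 = 8.
Tetrahedral splitting is small, so the complex is high-spin.
The d⁸ electrons fill as e⁴ t₂⁴.
CFSE(orbital) = 4×(-0.6Δ_tet) + 4×(0.4Δ_tet) = -0.8Δ_tet; with Δ_tet = 7695 cm⁻¹ that is -6156 cm⁻¹.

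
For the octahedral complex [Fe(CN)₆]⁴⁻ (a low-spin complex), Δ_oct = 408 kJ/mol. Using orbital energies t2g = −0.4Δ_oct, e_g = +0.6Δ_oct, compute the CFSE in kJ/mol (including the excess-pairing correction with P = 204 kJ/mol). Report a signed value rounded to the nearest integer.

-571

Each CN⁻ contributes -1; 6 × (-1) = -6. With overall charge -4, Fe is in the +2 oxidation state.
Fe²⁺: group 8, so d-count = 8 − 2 = 6.
Configuration: t2g^6 e_g^0.
The orbital stabilization is -2.4Δ_oct = -2.4 × 408 = -979 kJ/mol.
Relative to high-spin t2g^4 e_g^2 (1 paired), the low-spin configuration has 2 additional pairs, contributing +2 × 204 = +408 kJ/mol.
Overall CFSE = -979 + 408 = -571 kJ/mol.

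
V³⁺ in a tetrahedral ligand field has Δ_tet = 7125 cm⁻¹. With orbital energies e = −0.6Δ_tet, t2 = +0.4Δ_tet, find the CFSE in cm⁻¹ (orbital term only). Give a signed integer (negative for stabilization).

V³⁺: group 5, so d-count = 5 − 3 = 2.
Tetrahedral splitting is small, so the complex is high-spin.
The d² electrons fill as e^2 t2^0.
CFSE(orbital) = 2×(-0.6Δ_tet) + 0×(0.4Δ_tet) = -1.2Δ_tet; with Δ_tet = 7125 cm⁻¹ that is -8550 cm⁻¹.

-8550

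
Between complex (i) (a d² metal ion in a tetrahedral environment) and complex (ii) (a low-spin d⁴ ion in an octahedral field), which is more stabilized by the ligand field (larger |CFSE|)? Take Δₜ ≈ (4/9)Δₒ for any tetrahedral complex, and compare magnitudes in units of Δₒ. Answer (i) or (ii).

(i): Tetrahedral fields are weak (Δₜ ≈ 4/9 Δₒ), so electrons fill high-spin; e² t₂⁰, CFSE = -1.2Δₜ ≈ -0.53Δₒ.
(ii): t₂g⁴ eg⁰, CFSE = -1.6Δₒ.
So (ii) has the larger |CFSE|.

(ii)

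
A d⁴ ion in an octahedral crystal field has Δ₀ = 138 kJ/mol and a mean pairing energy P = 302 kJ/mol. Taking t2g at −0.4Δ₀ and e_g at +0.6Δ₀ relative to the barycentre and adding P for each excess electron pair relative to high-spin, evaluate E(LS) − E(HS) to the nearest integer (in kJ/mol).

164

High-spin: t2g^3 e_g^1, CFSE = -0.6Δ₀ = -83 kJ/mol.
Low-spin t2g^4 e_g^0 gives -1.6Δ₀ = -221 kJ/mol, but forming 1 extra pair costs 1P = 302 kJ/mol, so E(LS) = -221 + 302 = 81 kJ/mol.
E(LS) − E(HS) = 81 − (-83) = 164 kJ/mol.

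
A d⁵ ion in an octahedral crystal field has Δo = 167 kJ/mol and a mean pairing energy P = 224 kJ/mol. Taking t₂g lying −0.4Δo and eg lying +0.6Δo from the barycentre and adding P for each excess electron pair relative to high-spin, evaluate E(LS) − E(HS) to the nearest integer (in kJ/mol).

114

High-spin d⁵ fills as t₂g³ eg² with CFSE 3(−0.4) + 2(+0.6) = 0.0Δo = 0 kJ/mol.
Low-spin: t₂g⁵ eg⁰, orbital CFSE = -2.0Δo = -334 kJ/mol; plus 2 excess pairs × P = +448 kJ/mol; total 114 kJ/mol.
E(LS) − E(HS) = 114 − (0) = 114 kJ/mol.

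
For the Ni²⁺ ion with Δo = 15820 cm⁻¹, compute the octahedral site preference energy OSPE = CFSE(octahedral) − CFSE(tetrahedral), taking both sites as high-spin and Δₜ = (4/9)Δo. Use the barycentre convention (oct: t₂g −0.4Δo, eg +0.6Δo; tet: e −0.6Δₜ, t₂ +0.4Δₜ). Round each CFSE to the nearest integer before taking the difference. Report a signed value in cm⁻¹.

Group 10 minus oxidation state +2 gives a d⁸ configuration for Ni²⁺.
In an octahedral site d⁸ (HS) is t₂g⁶ eg², giving CFSE(oct) = -1.2Δo = -18984 cm⁻¹.
Tetrahedral e⁴ t₂⁴ gives -0.8Δₜ = -0.8 × (4/9) × 15820 = -5625 cm⁻¹.
OSPE = -18984 − (-5625) = -13359 cm⁻¹.

-13359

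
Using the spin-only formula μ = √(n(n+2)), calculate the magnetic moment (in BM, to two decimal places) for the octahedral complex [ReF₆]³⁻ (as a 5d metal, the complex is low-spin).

2.83 BM

Each F⁻ contributes -1; 6 × (-1) = -6. With overall charge -3, Re is in the +3 oxidation state.
Re sits in group 7; removing 3 electrons leaves Re³⁺ with 7 − 3 = 4 d electrons.
Configuration: t2g^4 e_g^0 → 2 unpaired electrons.
μ(spin-only) = √[2(2+2)] = √8 ≈ 2.83 BM.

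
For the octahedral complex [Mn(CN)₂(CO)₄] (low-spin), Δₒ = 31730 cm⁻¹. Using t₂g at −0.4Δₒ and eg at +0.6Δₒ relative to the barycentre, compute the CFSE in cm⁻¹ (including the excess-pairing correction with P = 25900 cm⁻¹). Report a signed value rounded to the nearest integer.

-11660

Ligand charges: 2×(-1) from CN⁻ and 4×(+0) from CO sum to -2; with overall charge +0, Mn is +2.
Mn²⁺: group 7, so d-count = 7 − 2 = 5.
The d⁵ electrons fill as t₂g⁵ eg⁰.
The orbital stabilization is -2.0Δₒ = -2.0 × 31730 = -63460 cm⁻¹.
High-spin d⁵ would be t₂g³ eg² with 0 pairs; low-spin has 2, so 2 excess pairs cost +2P = +51800 cm⁻¹.
Net CFSE = -63460 + 51800 = -11660 cm⁻¹.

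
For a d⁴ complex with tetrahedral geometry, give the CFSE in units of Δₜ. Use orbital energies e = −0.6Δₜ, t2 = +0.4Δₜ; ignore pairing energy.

Tetrahedral fields are weak (Δₜ ≈ 4/9 Δₒ), so electrons fill high-spin.
Configuration: e^2 t2^2.
CFSE = 2(-0.6Δₜ) + 2(0.4Δₜ) = -1.2Δₜ + 0.8Δₜ = -0.4Δₜ.

-0.4 Δₜ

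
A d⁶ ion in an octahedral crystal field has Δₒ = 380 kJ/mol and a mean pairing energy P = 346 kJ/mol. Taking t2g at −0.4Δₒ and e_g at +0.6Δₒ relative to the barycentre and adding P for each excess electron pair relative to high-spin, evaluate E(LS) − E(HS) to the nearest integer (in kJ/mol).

-68

High-spin d⁶ fills as t2g^4 e_g^2 with CFSE 4(−0.4) + 2(+0.6) = -0.4Δₒ = -152 kJ/mol.
Low-spin: t2g^6 e_g^0, orbital CFSE = -2.4Δₒ = -912 kJ/mol; plus 2 excess pairs × P = +692 kJ/mol; total -220 kJ/mol.
The difference is -220 − (-152) = -68 kJ/mol, so low-spin lies lower.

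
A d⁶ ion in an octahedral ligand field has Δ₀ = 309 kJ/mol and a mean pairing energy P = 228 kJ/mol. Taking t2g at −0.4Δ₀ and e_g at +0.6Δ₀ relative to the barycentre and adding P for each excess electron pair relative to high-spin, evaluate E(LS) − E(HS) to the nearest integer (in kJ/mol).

High-spin: t2g^4 e_g^2, CFSE = -0.4Δ₀ = -124 kJ/mol.
Low-spin: t2g^6 e_g^0, orbital CFSE = -2.4Δ₀ = -742 kJ/mol; plus 2 excess pairs × P = +456 kJ/mol; total -286 kJ/mol.
Thus E(LS) − E(HS) = -162 kJ/mol.

-162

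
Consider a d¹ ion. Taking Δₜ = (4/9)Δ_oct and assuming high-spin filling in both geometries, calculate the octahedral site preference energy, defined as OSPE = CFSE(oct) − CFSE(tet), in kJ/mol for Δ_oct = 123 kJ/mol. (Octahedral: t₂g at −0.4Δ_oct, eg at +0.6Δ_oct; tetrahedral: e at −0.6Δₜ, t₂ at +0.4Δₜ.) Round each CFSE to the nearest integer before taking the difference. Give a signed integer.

-16

Octahedral (high-spin): t2g^1 e_g^0, CFSE = 1(−0.4) + 0(+0.6) = -0.4Δ_oct = -0.4 × 123 = -49 kJ/mol.
Tetrahedral e^1 t2^0 gives -0.6Δₜ = -0.6 × (4/9) × 123 = -33 kJ/mol.
Subtracting, OSPE = -49 − (-33) = -16 kJ/mol.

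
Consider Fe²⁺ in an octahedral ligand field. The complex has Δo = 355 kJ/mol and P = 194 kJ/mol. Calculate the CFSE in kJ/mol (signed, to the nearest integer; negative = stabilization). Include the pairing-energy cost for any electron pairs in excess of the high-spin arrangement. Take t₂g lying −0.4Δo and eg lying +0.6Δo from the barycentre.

-464

Fe sits in group 8; removing 2 electrons leaves Fe²⁺ with 8 − 2 = 6 d electrons.
With Δo > P the complex is low-spin.
That gives t₂g⁶ eg⁰.
Orbital CFSE = -2.4Δo = -2.4 × 355 = -852 kJ/mol.
Excess pairs vs high-spin: 3 − 1 = 2; pairing cost = +388 kJ/mol.
Net CFSE = -852 + 388 = -464 kJ/mol.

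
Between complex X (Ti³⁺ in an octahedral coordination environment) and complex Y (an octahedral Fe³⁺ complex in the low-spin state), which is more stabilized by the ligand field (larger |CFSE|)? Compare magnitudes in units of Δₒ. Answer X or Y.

Y

X: Ti³⁺: group 4, so d-count = 4 − 3 = 1; t2g^1 e_g^0, CFSE = -0.4Δₒ.
Y: Fe sits in group 8; removing 3 electrons leaves Fe³⁺ with 8 − 3 = 5 d electrons; t₂g⁵ eg⁰, CFSE = -2.0Δₒ.
So Y has the larger |CFSE|.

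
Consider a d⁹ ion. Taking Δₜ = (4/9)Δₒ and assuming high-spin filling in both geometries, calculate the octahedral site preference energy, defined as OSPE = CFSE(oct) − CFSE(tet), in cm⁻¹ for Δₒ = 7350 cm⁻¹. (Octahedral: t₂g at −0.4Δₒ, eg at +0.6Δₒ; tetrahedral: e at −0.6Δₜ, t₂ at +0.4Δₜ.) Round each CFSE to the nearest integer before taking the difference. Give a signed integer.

In an octahedral site d⁹ (HS) is t₂g⁶ eg³, giving CFSE(oct) = -0.6Δₒ = -4410 cm⁻¹.
In a tetrahedral site the filling is e⁴ t₂⁵: CFSE(tet) = -0.4Δₜ = -0.4 × (4/9)(7350) = -1307 cm⁻¹.
Subtracting, OSPE = -4410 − (-1307) = -3103 cm⁻¹.

-3103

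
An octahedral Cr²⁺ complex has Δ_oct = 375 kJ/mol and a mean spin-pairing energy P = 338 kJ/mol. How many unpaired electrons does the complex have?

Cr²⁺: group 6, so d-count = 6 − 2 = 4.
Δ_oct > P, so pairing is preferred: the ground state is low-spin.
That gives t2g^4 e_g^0.
Unpaired electrons: 2.

2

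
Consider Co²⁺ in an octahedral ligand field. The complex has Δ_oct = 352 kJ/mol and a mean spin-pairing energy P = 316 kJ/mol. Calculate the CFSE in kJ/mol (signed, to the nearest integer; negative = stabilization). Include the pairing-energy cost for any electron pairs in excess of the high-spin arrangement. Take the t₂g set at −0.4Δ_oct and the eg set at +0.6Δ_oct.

-318

Co is in group 9, so Co²⁺ is d⁷ (9 − 2 = 7).
Here Δ_oct > P (352 > 316), so the low-spin state is favoured.
Filling d⁷ accordingly: t₂g⁶ eg¹.
Orbital CFSE = -1.8Δ_oct = -1.8 × 352 = -634 kJ/mol.
Excess pairs vs high-spin: 3 − 2 = 1; pairing cost = +316 kJ/mol.
Net CFSE = -634 + 316 = -318 kJ/mol.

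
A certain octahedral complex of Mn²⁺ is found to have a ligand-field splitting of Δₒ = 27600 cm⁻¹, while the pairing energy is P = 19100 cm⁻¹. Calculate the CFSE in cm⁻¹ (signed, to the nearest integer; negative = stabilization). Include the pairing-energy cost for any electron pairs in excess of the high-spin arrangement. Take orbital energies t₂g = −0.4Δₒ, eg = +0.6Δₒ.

-17000

Group 7 minus oxidation state +2 gives a d⁵ configuration for Mn²⁺.
With Δₒ > P the complex is low-spin.
Filling d⁵ accordingly: t₂g⁵ eg⁰.
Orbital CFSE = -2.0Δₒ = -2.0 × 27600 = -55200 cm⁻¹.
Excess pairs vs high-spin: 2 − 0 = 2; pairing cost = +38200 cm⁻¹.
Net CFSE = -55200 + 38200 = -17000 cm⁻¹.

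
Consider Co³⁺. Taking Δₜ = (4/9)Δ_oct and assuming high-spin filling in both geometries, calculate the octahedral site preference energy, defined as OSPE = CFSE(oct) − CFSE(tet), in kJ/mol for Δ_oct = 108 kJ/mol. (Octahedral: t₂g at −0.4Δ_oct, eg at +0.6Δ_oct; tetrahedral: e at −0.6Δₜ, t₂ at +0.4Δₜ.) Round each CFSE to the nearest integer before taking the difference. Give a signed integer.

-14

Group 9 minus oxidation state +3 gives a d⁶ configuration for Co³⁺.
Octahedral (high-spin): t₂g⁴ eg², CFSE = 4(−0.4) + 2(+0.6) = -0.4Δ_oct = -0.4 × 108 = -43 kJ/mol.
In a tetrahedral site the filling is e³ t₂³: CFSE(tet) = -0.6Δₜ = -0.6 × (4/9)(108) = -29 kJ/mol.
Subtracting, OSPE = -43 − (-29) = -14 kJ/mol.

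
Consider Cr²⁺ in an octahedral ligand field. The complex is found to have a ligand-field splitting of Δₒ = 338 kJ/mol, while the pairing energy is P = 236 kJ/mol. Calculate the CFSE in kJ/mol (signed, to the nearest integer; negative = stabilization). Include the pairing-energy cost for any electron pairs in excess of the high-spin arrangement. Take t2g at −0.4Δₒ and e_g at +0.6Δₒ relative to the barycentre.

-305

Cr sits in group 6; removing 2 electrons leaves Cr²⁺ with 6 − 2 = 4 d electrons.
Here Δₒ > P (338 > 236), so the low-spin state is favoured.
That gives t2g^4 e_g^0.
Orbital CFSE = -1.6Δₒ = -1.6 × 338 = -541 kJ/mol.
Excess pairs vs high-spin: 1 − 0 = 1; pairing cost = +236 kJ/mol.
Net CFSE = -541 + 236 = -305 kJ/mol.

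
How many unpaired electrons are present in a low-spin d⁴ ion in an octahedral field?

Configuration: t₂g⁴ eg⁰, giving 2 unpaired electrons.

2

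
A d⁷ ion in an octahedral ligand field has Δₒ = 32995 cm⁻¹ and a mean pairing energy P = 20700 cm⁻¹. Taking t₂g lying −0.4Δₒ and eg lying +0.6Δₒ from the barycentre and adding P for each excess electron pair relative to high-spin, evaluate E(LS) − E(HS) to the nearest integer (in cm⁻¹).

-12295

High-spin d⁷ fills as t₂g⁵ eg² with CFSE 5(−0.4) + 2(+0.6) = -0.8Δₒ = -26396 cm⁻¹.
Low-spin t₂g⁶ eg¹ gives -1.8Δₒ = -59391 cm⁻¹, but forming 1 extra pair costs 1P = 20700 cm⁻¹, so E(LS) = -59391 + 20700 = -38691 cm⁻¹.
E(LS) − E(HS) = -38691 − (-26396) = -12295 cm⁻¹.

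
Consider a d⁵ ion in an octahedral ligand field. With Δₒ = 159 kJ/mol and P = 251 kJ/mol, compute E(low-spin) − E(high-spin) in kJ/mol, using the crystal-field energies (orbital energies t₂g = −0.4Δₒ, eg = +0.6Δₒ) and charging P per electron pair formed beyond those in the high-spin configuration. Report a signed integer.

High-spin d⁵ fills as t₂g³ eg² with CFSE 3(−0.4) + 2(+0.6) = 0.0Δₒ = 0 kJ/mol.
Low-spin: t₂g⁵ eg⁰, orbital CFSE = -2.0Δₒ = -318 kJ/mol; plus 2 excess pairs × P = +502 kJ/mol; total 184 kJ/mol.
The difference is 184 − (0) = 184 kJ/mol, so high-spin lies lower.

184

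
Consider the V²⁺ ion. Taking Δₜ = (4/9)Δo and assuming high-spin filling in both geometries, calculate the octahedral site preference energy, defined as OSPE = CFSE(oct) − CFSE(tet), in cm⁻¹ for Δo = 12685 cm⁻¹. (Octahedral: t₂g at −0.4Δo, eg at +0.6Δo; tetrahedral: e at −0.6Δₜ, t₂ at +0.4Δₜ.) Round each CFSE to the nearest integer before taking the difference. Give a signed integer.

-10712

V²⁺: group 5, so d-count = 5 − 2 = 3.
Octahedral (high-spin): t₂g³ eg⁰, CFSE = 3(−0.4) + 0(+0.6) = -1.2Δo = -1.2 × 12685 = -15222 cm⁻¹.
Tetrahedral e² t₂¹ gives -0.8Δₜ = -0.8 × (4/9) × 12685 = -4510 cm⁻¹.
Subtracting, OSPE = -15222 − (-4510) = -10712 cm⁻¹.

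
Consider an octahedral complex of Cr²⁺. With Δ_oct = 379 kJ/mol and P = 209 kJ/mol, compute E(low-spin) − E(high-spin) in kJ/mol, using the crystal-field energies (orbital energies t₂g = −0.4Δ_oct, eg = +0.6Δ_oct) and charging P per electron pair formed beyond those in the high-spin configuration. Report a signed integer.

Group 6 minus oxidation state +2 gives a d⁴ configuration for Cr²⁺.
High-spin: t₂g³ eg¹, CFSE = -0.6Δ_oct = -227 kJ/mol.
Low-spin: t₂g⁴ eg⁰, orbital CFSE = -1.6Δ_oct = -606 kJ/mol; plus 1 excess pair × P = +209 kJ/mol; total -397 kJ/mol.
E(LS) − E(HS) = -397 − (-227) = -170 kJ/mol.

-170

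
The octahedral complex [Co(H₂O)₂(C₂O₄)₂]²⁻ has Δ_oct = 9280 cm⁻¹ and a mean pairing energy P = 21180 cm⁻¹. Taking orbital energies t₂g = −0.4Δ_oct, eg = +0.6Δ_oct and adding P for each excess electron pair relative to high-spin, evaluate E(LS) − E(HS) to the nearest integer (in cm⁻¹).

Ligand charges: 2×(+0) from H₂O and 2×(-2) from C₂O₄²⁻ sum to -4; with overall charge -2, Co is +2.
Co²⁺: group 9, so d-count = 9 − 2 = 7.
High-spin: t₂g⁵ eg², CFSE = -0.8Δ_oct = -7424 cm⁻¹.
Low-spin: t₂g⁶ eg¹, orbital CFSE = -1.8Δ_oct = -16704 cm⁻¹; plus 1 excess pair × P = +21180 cm⁻¹; total 4476 cm⁻¹.
The difference is 4476 − (-7424) = 11900 cm⁻¹, so high-spin lies lower.

11900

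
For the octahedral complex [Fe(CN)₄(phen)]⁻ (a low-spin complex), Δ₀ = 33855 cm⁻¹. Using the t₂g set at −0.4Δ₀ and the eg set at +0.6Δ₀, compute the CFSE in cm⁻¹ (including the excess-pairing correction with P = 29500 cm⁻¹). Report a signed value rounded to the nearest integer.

-8710

Ligand charges: 4×(-1) from CN⁻ and 1×(+0) from phen sum to -4; with overall charge -1, Fe is +3.
Fe sits in group 8; removing 3 electrons leaves Fe³⁺ with 8 − 3 = 5 d electrons.
Configuration: t₂g⁵ eg⁰.
Orbital CFSE = 5(-0.4) + 0(0.6) = -2.0Δ₀ = -2.0 × 33855 = -67710 cm⁻¹.
Relative to high-spin t₂g³ eg² (0 paired), the low-spin configuration has 2 additional pairs, contributing +2 × 29500 = +59000 cm⁻¹.
Combining: -67710 + 59000 = -8710 cm⁻¹.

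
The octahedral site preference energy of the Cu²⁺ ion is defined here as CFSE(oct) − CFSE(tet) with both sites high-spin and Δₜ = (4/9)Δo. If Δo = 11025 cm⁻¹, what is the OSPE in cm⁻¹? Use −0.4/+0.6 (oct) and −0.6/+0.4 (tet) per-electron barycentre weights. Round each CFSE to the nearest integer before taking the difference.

Group 11 minus oxidation state +2 gives a d⁹ configuration for Cu²⁺.
In an octahedral site d⁹ (HS) is t₂g⁶ eg³, giving CFSE(oct) = -0.6Δo = -6615 cm⁻¹.
Tetrahedral: e⁴ t₂⁵, CFSE = 4(−0.6) + 5(+0.4) = -0.4Δₜ = -0.4 × (4/9) × 11025 = -1960 cm⁻¹.
Subtracting, OSPE = -6615 − (-1960) = -4655 cm⁻¹.

-4655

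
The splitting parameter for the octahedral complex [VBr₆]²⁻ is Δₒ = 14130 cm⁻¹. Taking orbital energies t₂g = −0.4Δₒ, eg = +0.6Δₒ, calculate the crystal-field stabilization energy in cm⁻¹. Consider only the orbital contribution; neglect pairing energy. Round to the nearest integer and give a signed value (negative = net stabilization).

Each Br⁻ contributes -1; 6 × (-1) = -6. With overall charge -2, V is in the +4 oxidation state.
V⁴⁺: group 5, so d-count = 5 − 4 = 1.
Configuration: t₂g¹ eg⁰.
The orbital stabilization is -0.4Δₒ = -0.4 × 14130 = -5652 cm⁻¹.

-5652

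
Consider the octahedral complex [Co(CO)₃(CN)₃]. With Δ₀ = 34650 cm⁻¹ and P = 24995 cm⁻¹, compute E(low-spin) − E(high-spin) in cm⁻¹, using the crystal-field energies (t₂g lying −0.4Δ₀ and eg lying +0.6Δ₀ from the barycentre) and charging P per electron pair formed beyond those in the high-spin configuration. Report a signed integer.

-19310

Ligand charges: 3×(+0) from CO and 3×(-1) from CN⁻ sum to -3; with overall charge +0, Co is +3.
Co is in group 9, so Co³⁺ is d⁶ (9 − 3 = 6).
In the high-spin limit (t₂g⁴ eg²) the orbital term is -0.4Δ₀ = -13860 cm⁻¹, with no excess pairing.
Low-spin t₂g⁶ eg⁰ gives -2.4Δ₀ = -83160 cm⁻¹, but forming 2 extra pairs costs 2P = 49990 cm⁻¹, so E(LS) = -83160 + 49990 = -33170 cm⁻¹.
The difference is -33170 − (-13860) = -19310 cm⁻¹, so low-spin lies lower.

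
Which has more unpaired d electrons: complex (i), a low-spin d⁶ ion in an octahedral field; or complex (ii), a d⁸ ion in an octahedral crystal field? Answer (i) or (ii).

(ii)

(i): t₂g⁶ eg⁰ → 0 unpaired.
(ii): For octahedral d⁸ the high- and low-spin configurations coincide; t₂g⁶ eg² → 2 unpaired.
So (ii) has more unpaired electrons.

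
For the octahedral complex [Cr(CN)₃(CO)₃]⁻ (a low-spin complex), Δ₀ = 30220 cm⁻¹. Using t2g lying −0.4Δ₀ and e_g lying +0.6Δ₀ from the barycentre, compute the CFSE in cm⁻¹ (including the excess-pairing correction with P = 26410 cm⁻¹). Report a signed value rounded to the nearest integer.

Ligand charges: 3×(-1) from CN⁻ and 3×(+0) from CO sum to -3; with overall charge -1, Cr is +2.
Cr sits in group 6; removing 2 electrons leaves Cr²⁺ with 6 − 2 = 4 d electrons.
Configuration: t2g^4 e_g^0.
Orbital CFSE = 4(-0.4) + 0(0.6) = -1.6Δ₀ = -1.6 × 30220 = -48352 cm⁻¹.
Relative to high-spin t2g^3 e_g^1 (0 paired), the low-spin configuration has 1 additional pair, contributing +1 × 26410 = +26410 cm⁻¹.
Net CFSE = -48352 + 26410 = -21942 cm⁻¹.

-21942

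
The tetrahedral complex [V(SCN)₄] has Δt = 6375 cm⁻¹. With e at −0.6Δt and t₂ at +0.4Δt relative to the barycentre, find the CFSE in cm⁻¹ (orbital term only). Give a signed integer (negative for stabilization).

Each SCN⁻ contributes -1; 4 × (-1) = -4. With overall charge +0, V is in the +4 oxidation state.
Group 5 minus oxidation state +4 gives a d¹ configuration for V⁴⁺.
Tetrahedral fields are weak (Δₜ ≈ 4/9 Δₒ), so electrons fill high-spin.
Electron filling gives e¹ t₂⁰.
The orbital stabilization is -0.6Δt = -0.6 × 6375 = -3825 cm⁻¹.

-3825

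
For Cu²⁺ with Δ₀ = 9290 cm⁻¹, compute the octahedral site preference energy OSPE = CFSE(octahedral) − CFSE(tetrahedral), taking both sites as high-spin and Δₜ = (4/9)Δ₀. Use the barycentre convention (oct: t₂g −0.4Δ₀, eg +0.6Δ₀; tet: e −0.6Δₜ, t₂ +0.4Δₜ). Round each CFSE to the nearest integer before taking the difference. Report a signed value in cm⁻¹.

Cu is in group 11, so Cu²⁺ is d⁹ (11 − 2 = 9).
In an octahedral site d⁹ (HS) is t₂g⁶ eg³, giving CFSE(oct) = -0.6Δ₀ = -5574 cm⁻¹.
Tetrahedral: e⁴ t₂⁵, CFSE = 4(−0.6) + 5(+0.4) = -0.4Δₜ = -0.4 × (4/9) × 9290 = -1652 cm⁻¹.
Subtracting, OSPE = -5574 − (-1652) = -3922 cm⁻¹.

-3922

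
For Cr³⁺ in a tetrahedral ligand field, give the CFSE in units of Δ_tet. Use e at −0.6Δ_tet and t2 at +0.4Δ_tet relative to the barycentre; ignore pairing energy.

Group 6 minus oxidation state +3 gives a d³ configuration for Cr³⁺.
With tetrahedral geometry the complex is necessarily high-spin.
Configuration: e^2 t2^1.
CFSE = 2(-0.6Δ_tet) + 1(0.4Δ_tet) = -1.2Δ_tet + 0.4Δ_tet = -0.8Δ_tet.

-0.8 Δ_tet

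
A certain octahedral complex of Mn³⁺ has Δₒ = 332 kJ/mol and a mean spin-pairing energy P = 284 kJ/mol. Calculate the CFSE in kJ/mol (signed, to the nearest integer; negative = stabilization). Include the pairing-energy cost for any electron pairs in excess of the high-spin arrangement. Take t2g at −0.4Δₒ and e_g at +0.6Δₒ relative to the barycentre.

Mn³⁺: group 7, so d-count = 7 − 3 = 4.
Here Δₒ > P (332 > 284), so the low-spin state is favoured.
Configuration: t2g^4 e_g^0.
Orbital CFSE = -1.6Δₒ = -1.6 × 332 = -531 kJ/mol.
Excess pairs vs high-spin: 1 − 0 = 1; pairing cost = +284 kJ/mol.
Net CFSE = -531 + 284 = -247 kJ/mol.

-247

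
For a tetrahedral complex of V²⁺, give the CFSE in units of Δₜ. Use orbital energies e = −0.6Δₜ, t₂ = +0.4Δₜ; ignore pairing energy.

V²⁺: group 5, so d-count = 5 − 2 = 3.
Tetrahedral splitting is small, so the complex is high-spin.
Configuration: e² t₂¹.
CFSE = 2(-0.6Δₜ) + 1(0.4Δₜ) = -1.2Δₜ + 0.4Δₜ = -0.8Δₜ.

-0.8 Δₜ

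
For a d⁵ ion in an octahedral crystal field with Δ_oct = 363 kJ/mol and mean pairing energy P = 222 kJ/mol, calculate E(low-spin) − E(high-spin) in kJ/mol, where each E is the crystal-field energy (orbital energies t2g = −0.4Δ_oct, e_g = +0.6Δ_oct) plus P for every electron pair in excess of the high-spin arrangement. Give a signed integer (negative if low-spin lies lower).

High-spin d⁵ fills as t2g^3 e_g^2 with CFSE 3(−0.4) + 2(+0.6) = 0.0Δ_oct = 0 kJ/mol.
For low-spin the configuration is t2g^5 e_g^0: orbital energy -2.0 × 363 = -726 kJ/mol, and 2 additional pairs relative to high-spin add 444 kJ/mol, giving -282 kJ/mol.
Thus E(LS) − E(HS) = -282 kJ/mol.

-282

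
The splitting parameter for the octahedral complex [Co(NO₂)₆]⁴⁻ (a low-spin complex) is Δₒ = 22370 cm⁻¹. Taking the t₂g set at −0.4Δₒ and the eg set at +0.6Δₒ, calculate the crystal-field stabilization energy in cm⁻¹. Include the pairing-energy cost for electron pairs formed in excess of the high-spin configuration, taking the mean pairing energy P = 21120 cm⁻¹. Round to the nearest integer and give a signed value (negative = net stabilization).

Each NO₂⁻ contributes -1; 6 × (-1) = -6. With overall charge -4, Co is in the +2 oxidation state.
Group 9 minus oxidation state +2 gives a d⁷ configuration for Co²⁺.
The d⁷ electrons fill as t₂g⁶ eg¹.
Orbital CFSE = 6(-0.4) + 1(0.6) = -1.8Δₒ = -1.8 × 22370 = -40266 cm⁻¹.
Relative to high-spin t₂g⁵ eg² (2 paired), the low-spin configuration has 1 additional pair, contributing +1 × 21120 = +21120 cm⁻¹.
Net CFSE = -40266 + 21120 = -19146 cm⁻¹.

-19146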